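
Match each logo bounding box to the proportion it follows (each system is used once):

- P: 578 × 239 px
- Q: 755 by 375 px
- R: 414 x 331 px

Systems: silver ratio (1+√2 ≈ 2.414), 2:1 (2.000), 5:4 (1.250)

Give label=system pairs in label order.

P=silver ratio, Q=2:1, R=5:4

Ratios: P ≈ 2.418; Q ≈ 2.013; R ≈ 1.251.
Targets: silver ratio ≈ 2.414; 2:1 ≈ 2.000; 5:4 ≈ 1.250.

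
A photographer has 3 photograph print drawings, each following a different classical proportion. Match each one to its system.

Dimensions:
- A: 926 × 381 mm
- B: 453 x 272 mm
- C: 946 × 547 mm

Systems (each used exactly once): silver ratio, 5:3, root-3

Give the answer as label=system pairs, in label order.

A = 926/381 ≈ 2.430 → silver ratio (2.414)
B = 453/272 ≈ 1.665 → 5:3 (1.667)
C = 946/547 ≈ 1.729 → root-3 (1.732)

A=silver ratio, B=5:3, C=root-3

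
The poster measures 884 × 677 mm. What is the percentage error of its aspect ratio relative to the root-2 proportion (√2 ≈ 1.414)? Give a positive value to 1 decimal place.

7.7%

Ratio = 884 / 677 ≈ 1.3058.
Ideal root-2 ≈ 1.4142. |1.3058 − 1.4142| / 1.4142 ≈ 7.67% → 7.7%.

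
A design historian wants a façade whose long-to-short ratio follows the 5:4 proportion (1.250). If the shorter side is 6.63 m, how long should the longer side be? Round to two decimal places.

5:4 = 1.25000.
Longer side = 6.63 × 1.25000 ≈ 8.2875 → 8.29 m.

8.29 m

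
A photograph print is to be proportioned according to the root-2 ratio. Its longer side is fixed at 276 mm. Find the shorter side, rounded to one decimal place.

195.2 mm

root-2 ≈ 1.41421.
Shorter side = 276 ÷ 1.41421 ≈ 195.162 → 195.2 mm.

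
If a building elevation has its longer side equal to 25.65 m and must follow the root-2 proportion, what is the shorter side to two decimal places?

18.14 m

root-2 ≈ 1.41421.
Shorter side = 25.65 ÷ 1.41421 ≈ 18.1373 → 18.14 m.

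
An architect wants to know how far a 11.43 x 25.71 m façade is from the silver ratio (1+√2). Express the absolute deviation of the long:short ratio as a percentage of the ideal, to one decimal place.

Ratio = 25.71 / 11.43 ≈ 2.2493.
Ideal silver ratio ≈ 2.4142. |2.2493 − 2.4142| / 2.4142 ≈ 6.83% → 6.8%.

6.8%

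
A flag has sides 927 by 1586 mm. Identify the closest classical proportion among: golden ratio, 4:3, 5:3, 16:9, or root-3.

root-3

1586/927 ≈ 1.711. Nearest candidates are root-3 (1.732, off by 0.021) and 5:3 (1.667, off by 0.044).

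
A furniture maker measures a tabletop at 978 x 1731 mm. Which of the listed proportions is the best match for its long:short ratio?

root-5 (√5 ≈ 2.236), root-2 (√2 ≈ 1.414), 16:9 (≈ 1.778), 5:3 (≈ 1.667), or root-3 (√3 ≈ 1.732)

1731/978 ≈ 1.770. Nearest candidates are 16:9 (1.778, off by 0.008) and root-3 (1.732, off by 0.038).

16:9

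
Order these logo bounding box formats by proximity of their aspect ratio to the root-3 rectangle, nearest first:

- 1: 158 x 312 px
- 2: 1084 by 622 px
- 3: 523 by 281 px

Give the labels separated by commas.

2, 3, 1

1: 312/158 ≈ 1.975 → |1.975 − 1.732| = 0.243
2: 1084/622 ≈ 1.743 → |1.743 − 1.732| = 0.011
3: 523/281 ≈ 1.861 → |1.861 − 1.732| = 0.129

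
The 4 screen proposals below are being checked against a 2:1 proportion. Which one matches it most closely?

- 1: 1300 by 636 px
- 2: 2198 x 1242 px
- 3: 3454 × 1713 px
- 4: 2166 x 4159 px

Target 2:1 ≈ 2.000.
1: 2.044 (Δ0.044)  2: 1.770 (Δ0.230)  3: 2.016 (Δ0.016)  4: 1.920 (Δ0.080)

3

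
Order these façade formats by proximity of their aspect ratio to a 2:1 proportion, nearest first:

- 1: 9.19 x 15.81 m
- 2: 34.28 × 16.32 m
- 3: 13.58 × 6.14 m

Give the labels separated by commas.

2, 3, 1

Ratios: 1 = 15.81 / 9.19 ≈ 1.720; 2 = 34.28 / 16.32 ≈ 2.100; 3 = 13.58 / 6.14 ≈ 2.212.
|Δ from 2.000|: 1 0.280; 2 0.100; 3 0.212.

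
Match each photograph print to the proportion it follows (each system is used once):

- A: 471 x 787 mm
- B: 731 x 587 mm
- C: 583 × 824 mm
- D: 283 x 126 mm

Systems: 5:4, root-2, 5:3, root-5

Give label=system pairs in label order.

A=5:3, B=5:4, C=root-2, D=root-5

Ratios: A ≈ 1.671; B ≈ 1.245; C ≈ 1.413; D ≈ 2.246.
Targets: 5:4 ≈ 1.250; root-2 ≈ 1.414; 5:3 ≈ 1.667; root-5 ≈ 2.236.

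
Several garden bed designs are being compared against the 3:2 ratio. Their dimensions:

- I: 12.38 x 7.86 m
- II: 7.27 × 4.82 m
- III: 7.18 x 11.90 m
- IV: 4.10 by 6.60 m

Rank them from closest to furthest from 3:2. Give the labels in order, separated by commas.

I: 12.38/7.86 ≈ 1.575 → |1.575 − 1.500| = 0.075
II: 7.27/4.82 ≈ 1.508 → |1.508 − 1.500| = 0.008
III: 11.90/7.18 ≈ 1.657 → |1.657 − 1.500| = 0.157
IV: 6.60/4.10 ≈ 1.610 → |1.610 − 1.500| = 0.110

II, I, IV, III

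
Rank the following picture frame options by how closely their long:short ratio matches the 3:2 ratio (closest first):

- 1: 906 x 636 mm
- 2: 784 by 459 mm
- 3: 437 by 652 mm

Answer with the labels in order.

Ratios: 1 = 906 / 636 ≈ 1.425; 2 = 784 / 459 ≈ 1.708; 3 = 652 / 437 ≈ 1.492.
|Δ from 1.500|: 1 0.075; 2 0.208; 3 0.008.

3, 1, 2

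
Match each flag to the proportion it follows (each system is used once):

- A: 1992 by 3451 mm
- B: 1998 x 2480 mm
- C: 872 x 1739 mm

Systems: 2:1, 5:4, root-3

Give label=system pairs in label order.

A = 3451/1992 ≈ 1.732 → root-3 (1.732)
B = 2480/1998 ≈ 1.241 → 5:4 (1.250)
C = 1739/872 ≈ 1.994 → 2:1 (2.000)

A=root-3, B=5:4, C=2:1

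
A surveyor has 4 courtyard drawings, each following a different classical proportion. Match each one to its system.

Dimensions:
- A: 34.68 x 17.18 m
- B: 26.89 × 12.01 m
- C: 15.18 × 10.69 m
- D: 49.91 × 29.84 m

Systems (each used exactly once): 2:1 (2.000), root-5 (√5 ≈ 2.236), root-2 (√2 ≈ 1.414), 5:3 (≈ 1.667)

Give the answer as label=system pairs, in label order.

A = 34.68/17.18 ≈ 2.019 → 2:1 (2.000)
B = 26.89/12.01 ≈ 2.239 → root-5 (2.236)
C = 15.18/10.69 ≈ 1.420 → root-2 (1.414)
D = 49.91/29.84 ≈ 1.673 → 5:3 (1.667)

A=2:1, B=root-5, C=root-2, D=5:3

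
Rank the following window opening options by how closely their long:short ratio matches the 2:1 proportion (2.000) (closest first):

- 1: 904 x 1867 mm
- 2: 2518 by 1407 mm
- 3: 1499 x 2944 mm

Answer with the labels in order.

Ratios: 1 = 1867 / 904 ≈ 2.065; 2 = 2518 / 1407 ≈ 1.790; 3 = 2944 / 1499 ≈ 1.964.
|Δ from 2.000|: 1 0.065; 2 0.210; 3 0.036.

3, 1, 2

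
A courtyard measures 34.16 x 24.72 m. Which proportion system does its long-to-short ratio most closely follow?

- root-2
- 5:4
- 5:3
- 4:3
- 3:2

root-2

Ratio = 34.16 / 24.72 ≈ 1.382.
Distances: root-2 1.414 (Δ 0.032); 5:4 1.250 (Δ 0.132); 5:3 1.667 (Δ 0.285); 4:3 1.333 (Δ 0.049); 3:2 1.500 (Δ 0.118).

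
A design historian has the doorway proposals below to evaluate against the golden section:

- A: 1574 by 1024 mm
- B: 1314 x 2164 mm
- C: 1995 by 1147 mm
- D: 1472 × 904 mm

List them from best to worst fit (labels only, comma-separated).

D, B, A, C

Ratios: A = 1574 / 1024 ≈ 1.537; B = 2164 / 1314 ≈ 1.647; C = 1995 / 1147 ≈ 1.739; D = 1472 / 904 ≈ 1.628.
|Δ from 1.618|: A 0.081; B 0.029; C 0.121; D 0.010.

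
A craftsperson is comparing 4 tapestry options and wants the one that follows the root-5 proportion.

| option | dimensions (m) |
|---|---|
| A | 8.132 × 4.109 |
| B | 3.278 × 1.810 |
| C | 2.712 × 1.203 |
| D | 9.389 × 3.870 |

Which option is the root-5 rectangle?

C

Ratios (long/short): A ≈ 1.979; B ≈ 1.811; C ≈ 2.254; D ≈ 2.426.
root-5 ≈ 2.236; option C is nearest (Δ 0.018).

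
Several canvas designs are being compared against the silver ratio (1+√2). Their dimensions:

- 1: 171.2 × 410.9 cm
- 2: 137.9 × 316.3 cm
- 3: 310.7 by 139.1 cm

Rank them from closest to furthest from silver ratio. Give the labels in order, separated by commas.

1, 2, 3

Ratios: 1 = 410.9 / 171.2 ≈ 2.400; 2 = 316.3 / 137.9 ≈ 2.294; 3 = 310.7 / 139.1 ≈ 2.234.
|Δ from 2.414|: 1 0.014; 2 0.120; 3 0.180.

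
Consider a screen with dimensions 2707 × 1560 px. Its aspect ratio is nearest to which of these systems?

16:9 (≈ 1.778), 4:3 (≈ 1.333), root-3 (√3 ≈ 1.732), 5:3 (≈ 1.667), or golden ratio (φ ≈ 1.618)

root-3

Ratio = 2707 / 1560 ≈ 1.735.
Distances: 16:9 1.778 (Δ 0.043); 4:3 1.333 (Δ 0.402); root-3 1.732 (Δ 0.003); 5:3 1.667 (Δ 0.068); golden ratio 1.618 (Δ 0.117).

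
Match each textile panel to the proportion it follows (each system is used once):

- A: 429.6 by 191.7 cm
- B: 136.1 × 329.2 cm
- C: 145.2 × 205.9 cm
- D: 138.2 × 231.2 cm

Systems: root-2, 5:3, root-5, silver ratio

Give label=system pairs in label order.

A=root-5, B=silver ratio, C=root-2, D=5:3

Ratios: A ≈ 2.241; B ≈ 2.419; C ≈ 1.418; D ≈ 1.673.
Targets: root-2 ≈ 1.414; 5:3 ≈ 1.667; root-5 ≈ 2.236; silver ratio ≈ 2.414.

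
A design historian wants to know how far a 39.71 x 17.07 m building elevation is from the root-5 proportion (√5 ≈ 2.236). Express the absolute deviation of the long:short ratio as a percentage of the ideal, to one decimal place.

Ratio = 39.71 / 17.07 ≈ 2.3263.
Ideal root-5 ≈ 2.2361. |2.3263 − 2.2361| / 2.2361 ≈ 4.03% → 4.0%.

4.0%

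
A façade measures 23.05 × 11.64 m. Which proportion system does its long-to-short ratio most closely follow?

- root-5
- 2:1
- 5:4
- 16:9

Ratio = 23.05 / 11.64 ≈ 1.980.
Distances: root-5 2.236 (Δ 0.256); 2:1 2.000 (Δ 0.020); 5:4 1.250 (Δ 0.730); 16:9 1.778 (Δ 0.202).

2:1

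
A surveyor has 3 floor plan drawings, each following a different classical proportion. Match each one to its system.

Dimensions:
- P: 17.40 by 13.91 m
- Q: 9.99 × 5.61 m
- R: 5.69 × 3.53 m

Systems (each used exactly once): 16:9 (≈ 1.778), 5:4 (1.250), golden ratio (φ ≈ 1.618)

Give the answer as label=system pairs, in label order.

P=5:4, Q=16:9, R=golden ratio

P = 17.40/13.91 ≈ 1.251 → 5:4 (1.250)
Q = 9.99/5.61 ≈ 1.781 → 16:9 (1.778)
R = 5.69/3.53 ≈ 1.612 → golden ratio (1.618)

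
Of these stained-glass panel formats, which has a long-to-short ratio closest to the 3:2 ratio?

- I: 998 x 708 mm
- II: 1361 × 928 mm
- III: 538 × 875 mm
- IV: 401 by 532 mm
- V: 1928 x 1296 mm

V

Target 3:2 ≈ 1.500.
I: 1.410 (Δ0.090)  II: 1.467 (Δ0.033)  III: 1.626 (Δ0.126)  IV: 1.327 (Δ0.173)  V: 1.488 (Δ0.012)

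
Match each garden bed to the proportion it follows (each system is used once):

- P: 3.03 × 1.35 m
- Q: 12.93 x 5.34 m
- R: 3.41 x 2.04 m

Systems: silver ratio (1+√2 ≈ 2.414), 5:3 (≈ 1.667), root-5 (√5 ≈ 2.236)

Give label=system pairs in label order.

P=root-5, Q=silver ratio, R=5:3

P = 3.03/1.35 ≈ 2.244 → root-5 (2.236)
Q = 12.93/5.34 ≈ 2.421 → silver ratio (2.414)
R = 3.41/2.04 ≈ 1.672 → 5:3 (1.667)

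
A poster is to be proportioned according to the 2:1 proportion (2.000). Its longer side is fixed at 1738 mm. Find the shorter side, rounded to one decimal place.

869.0 mm

2:1 = 2.00000.
Shorter side = 1738 ÷ 2.00000 ≈ 869.000 → 869.0 mm.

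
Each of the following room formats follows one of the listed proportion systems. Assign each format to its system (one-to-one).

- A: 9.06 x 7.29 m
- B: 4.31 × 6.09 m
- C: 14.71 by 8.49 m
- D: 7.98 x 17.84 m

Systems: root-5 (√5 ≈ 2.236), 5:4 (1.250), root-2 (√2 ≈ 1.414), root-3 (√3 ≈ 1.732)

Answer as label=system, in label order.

A=5:4, B=root-2, C=root-3, D=root-5

Ratios: A ≈ 1.243; B ≈ 1.413; C ≈ 1.733; D ≈ 2.236.
Targets: root-5 ≈ 2.236; 5:4 ≈ 1.250; root-2 ≈ 1.414; root-3 ≈ 1.732.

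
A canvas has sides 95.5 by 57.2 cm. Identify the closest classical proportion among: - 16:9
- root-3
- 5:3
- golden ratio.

95.5/57.2 ≈ 1.670. Nearest candidates are 5:3 (1.667, off by 0.003) and golden ratio (1.618, off by 0.052).

5:3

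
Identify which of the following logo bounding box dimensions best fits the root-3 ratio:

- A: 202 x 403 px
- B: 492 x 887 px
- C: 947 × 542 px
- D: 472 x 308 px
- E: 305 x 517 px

C

Ratios (long/short): A ≈ 1.995; B ≈ 1.803; C ≈ 1.747; D ≈ 1.532; E ≈ 1.695.
root-3 ≈ 1.732; option C is nearest (Δ 0.015).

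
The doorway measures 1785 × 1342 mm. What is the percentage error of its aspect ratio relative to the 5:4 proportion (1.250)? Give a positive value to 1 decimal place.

6.4%

Ratio = 1785 / 1342 ≈ 1.3301.
Ideal 5:4 = 1.2500. |1.3301 − 1.2500| / 1.2500 ≈ 6.41% → 6.4%.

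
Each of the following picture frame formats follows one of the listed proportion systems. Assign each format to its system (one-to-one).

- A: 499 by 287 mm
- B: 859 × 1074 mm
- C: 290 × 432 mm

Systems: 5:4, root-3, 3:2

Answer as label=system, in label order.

Ratios: A ≈ 1.739; B ≈ 1.250; C ≈ 1.490.
Targets: 5:4 ≈ 1.250; root-3 ≈ 1.732; 3:2 ≈ 1.500.

A=root-3, B=5:4, C=3:2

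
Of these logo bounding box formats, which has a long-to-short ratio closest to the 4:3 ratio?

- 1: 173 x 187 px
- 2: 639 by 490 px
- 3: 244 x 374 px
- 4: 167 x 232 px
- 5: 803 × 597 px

5

Ratios (long/short): 1 ≈ 1.081; 2 ≈ 1.304; 3 ≈ 1.533; 4 ≈ 1.389; 5 ≈ 1.345.
4:3 ≈ 1.333; option 5 is nearest (Δ 0.012).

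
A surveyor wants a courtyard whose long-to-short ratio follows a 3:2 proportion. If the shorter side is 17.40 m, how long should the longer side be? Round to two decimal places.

3:2 = 1.50000.
Longer side = 17.40 × 1.50000 ≈ 26.1000 → 26.10 m.

26.10 m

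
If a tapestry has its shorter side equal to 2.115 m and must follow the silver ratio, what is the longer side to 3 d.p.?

5.106 m

silver ratio ≈ 2.41421.
Longer side = 2.115 × 2.41421 ≈ 5.10605 → 5.106 m.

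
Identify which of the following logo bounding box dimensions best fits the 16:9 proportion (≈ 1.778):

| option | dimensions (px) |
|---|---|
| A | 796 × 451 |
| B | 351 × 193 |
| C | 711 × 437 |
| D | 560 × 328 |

Target 16:9 ≈ 1.778.
A: 1.765 (Δ0.013)  B: 1.819 (Δ0.041)  C: 1.627 (Δ0.151)  D: 1.707 (Δ0.071)

A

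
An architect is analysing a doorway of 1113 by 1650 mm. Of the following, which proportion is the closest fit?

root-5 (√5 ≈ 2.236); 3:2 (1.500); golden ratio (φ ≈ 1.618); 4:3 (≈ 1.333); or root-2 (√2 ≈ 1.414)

3:2

Ratio = 1650 / 1113 ≈ 1.482.
Distances: root-5 2.236 (Δ 0.754); 3:2 1.500 (Δ 0.018); golden ratio 1.618 (Δ 0.136); 4:3 1.333 (Δ 0.149); root-2 1.414 (Δ 0.068).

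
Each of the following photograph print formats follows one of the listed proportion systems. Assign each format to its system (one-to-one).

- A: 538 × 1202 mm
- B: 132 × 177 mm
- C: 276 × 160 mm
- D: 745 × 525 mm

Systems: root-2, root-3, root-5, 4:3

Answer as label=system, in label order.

A=root-5, B=4:3, C=root-3, D=root-2

A = 1202/538 ≈ 2.234 → root-5 (2.236)
B = 177/132 ≈ 1.341 → 4:3 (1.333)
C = 276/160 ≈ 1.725 → root-3 (1.732)
D = 745/525 ≈ 1.419 → root-2 (1.414)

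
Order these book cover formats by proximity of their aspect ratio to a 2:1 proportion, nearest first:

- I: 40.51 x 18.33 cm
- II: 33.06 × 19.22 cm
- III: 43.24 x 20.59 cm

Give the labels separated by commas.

III, I, II

Ratios: I = 40.51 / 18.33 ≈ 2.210; II = 33.06 / 19.22 ≈ 1.720; III = 43.24 / 20.59 ≈ 2.100.
|Δ from 2.000|: I 0.210; II 0.280; III 0.100.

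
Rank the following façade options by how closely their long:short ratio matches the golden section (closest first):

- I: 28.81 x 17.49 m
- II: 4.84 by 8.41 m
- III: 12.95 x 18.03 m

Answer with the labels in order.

Ratios: I = 28.81 / 17.49 ≈ 1.647; II = 8.41 / 4.84 ≈ 1.738; III = 18.03 / 12.95 ≈ 1.392.
|Δ from 1.618|: I 0.029; II 0.120; III 0.226.

I, II, III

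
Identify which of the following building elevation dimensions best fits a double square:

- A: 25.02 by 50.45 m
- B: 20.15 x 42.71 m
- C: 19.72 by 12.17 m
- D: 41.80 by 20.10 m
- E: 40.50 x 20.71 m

A

Ratios (long/short): A ≈ 2.016; B ≈ 2.120; C ≈ 1.620; D ≈ 2.080; E ≈ 1.956.
2:1 ≈ 2.000; option A is nearest (Δ 0.016).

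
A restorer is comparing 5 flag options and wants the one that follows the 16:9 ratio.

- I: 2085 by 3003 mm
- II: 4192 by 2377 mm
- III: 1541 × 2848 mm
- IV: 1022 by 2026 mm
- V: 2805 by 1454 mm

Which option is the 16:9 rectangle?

II

Ratios (long/short): I ≈ 1.440; II ≈ 1.764; III ≈ 1.848; IV ≈ 1.982; V ≈ 1.929.
16:9 ≈ 1.778; option II is nearest (Δ 0.014).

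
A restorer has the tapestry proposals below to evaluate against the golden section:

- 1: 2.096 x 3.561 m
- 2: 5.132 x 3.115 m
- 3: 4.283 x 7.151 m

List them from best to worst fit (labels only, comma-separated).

1: 3.561/2.096 ≈ 1.699 → |1.699 − 1.618| = 0.081
2: 5.132/3.115 ≈ 1.648 → |1.648 − 1.618| = 0.030
3: 7.151/4.283 ≈ 1.670 → |1.670 − 1.618| = 0.052

2, 3, 1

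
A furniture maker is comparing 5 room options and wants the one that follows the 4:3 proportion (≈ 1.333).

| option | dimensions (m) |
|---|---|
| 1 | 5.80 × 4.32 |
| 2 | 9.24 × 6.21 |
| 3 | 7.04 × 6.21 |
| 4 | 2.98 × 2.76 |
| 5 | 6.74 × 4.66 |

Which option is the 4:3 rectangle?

Ratios (long/short): 1 ≈ 1.343; 2 ≈ 1.488; 3 ≈ 1.134; 4 ≈ 1.080; 5 ≈ 1.446.
4:3 ≈ 1.333; option 1 is nearest (Δ 0.010).

1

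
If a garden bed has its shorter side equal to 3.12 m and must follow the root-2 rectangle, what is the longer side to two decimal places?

root-2 ≈ 1.41421.
Longer side = 3.12 × 1.41421 ≈ 4.4123 → 4.41 m.

4.41 m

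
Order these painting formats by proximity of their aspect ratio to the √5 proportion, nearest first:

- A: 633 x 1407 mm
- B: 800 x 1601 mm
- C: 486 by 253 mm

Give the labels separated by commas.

A, B, C

Ratios: A = 1407 / 633 ≈ 2.223; B = 1601 / 800 ≈ 2.001; C = 486 / 253 ≈ 1.921.
|Δ from 2.236|: A 0.013; B 0.235; C 0.315.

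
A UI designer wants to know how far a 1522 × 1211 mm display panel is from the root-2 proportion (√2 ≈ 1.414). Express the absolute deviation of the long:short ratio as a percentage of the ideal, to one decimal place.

Ratio = 1522 / 1211 ≈ 1.2568.
Ideal root-2 ≈ 1.4142. |1.2568 − 1.4142| / 1.4142 ≈ 11.13% → 11.1%.

11.1%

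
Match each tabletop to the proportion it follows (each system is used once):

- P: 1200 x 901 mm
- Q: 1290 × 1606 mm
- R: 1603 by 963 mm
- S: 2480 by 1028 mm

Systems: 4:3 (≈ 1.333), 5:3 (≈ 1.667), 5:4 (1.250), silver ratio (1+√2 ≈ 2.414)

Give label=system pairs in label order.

Ratios: P ≈ 1.332; Q ≈ 1.245; R ≈ 1.665; S ≈ 2.412.
Targets: 4:3 ≈ 1.333; 5:3 ≈ 1.667; 5:4 ≈ 1.250; silver ratio ≈ 2.414.

P=4:3, Q=5:4, R=5:3, S=silver ratio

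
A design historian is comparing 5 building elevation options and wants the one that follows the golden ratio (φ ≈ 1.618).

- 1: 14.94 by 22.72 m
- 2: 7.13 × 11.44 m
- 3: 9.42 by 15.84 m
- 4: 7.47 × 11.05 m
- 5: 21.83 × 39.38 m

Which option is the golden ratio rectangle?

Target golden ratio ≈ 1.618.
1: 1.521 (Δ0.097)  2: 1.604 (Δ0.014)  3: 1.682 (Δ0.064)  4: 1.479 (Δ0.139)  5: 1.804 (Δ0.186)

2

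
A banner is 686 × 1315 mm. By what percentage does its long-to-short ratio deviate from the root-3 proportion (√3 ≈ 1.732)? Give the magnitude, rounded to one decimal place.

Ratio = 1315 / 686 ≈ 1.9169.
Ideal root-3 ≈ 1.7321. |1.9169 − 1.7321| / 1.7321 ≈ 10.67% → 10.7%.

10.7%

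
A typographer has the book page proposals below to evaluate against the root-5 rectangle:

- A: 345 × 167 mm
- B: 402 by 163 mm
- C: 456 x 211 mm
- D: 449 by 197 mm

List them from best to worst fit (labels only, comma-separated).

D, C, A, B

Ratios: A = 345 / 167 ≈ 2.066; B = 402 / 163 ≈ 2.466; C = 456 / 211 ≈ 2.161; D = 449 / 197 ≈ 2.279.
|Δ from 2.236|: A 0.170; B 0.230; C 0.075; D 0.043.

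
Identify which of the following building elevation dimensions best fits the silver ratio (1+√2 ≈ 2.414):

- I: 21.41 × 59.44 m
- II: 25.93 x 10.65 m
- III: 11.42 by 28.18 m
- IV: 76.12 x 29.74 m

Ratios (long/short): I ≈ 2.776; II ≈ 2.435; III ≈ 2.468; IV ≈ 2.560.
silver ratio ≈ 2.414; option II is nearest (Δ 0.021).

II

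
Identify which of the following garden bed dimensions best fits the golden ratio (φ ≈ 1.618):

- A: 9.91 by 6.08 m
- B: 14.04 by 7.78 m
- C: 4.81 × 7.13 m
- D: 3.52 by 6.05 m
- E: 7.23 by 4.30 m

Ratios (long/short): A ≈ 1.630; B ≈ 1.805; C ≈ 1.482; D ≈ 1.719; E ≈ 1.681.
golden ratio ≈ 1.618; option A is nearest (Δ 0.012).

A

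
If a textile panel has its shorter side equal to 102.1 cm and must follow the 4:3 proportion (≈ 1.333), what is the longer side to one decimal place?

136.1 cm

4:3 ≈ 1.33333.
Longer side = 102.1 × 1.33333 ≈ 136.133 → 136.1 cm.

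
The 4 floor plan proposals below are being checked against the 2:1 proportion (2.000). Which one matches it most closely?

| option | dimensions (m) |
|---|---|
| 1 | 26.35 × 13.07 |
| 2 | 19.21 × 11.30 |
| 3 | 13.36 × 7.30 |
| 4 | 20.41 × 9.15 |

1

Ratios (long/short): 1 ≈ 2.016; 2 ≈ 1.700; 3 ≈ 1.830; 4 ≈ 2.231.
2:1 ≈ 2.000; option 1 is nearest (Δ 0.016).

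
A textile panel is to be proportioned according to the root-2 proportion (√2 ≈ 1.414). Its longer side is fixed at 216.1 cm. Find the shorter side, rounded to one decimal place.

152.8 cm

root-2 ≈ 1.41421.
Shorter side = 216.1 ÷ 1.41421 ≈ 152.806 → 152.8 cm.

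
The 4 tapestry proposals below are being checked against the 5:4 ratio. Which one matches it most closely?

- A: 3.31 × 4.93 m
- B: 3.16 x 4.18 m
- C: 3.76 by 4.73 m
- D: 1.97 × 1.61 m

Ratios (long/short): A ≈ 1.489; B ≈ 1.323; C ≈ 1.258; D ≈ 1.224.
5:4 ≈ 1.250; option C is nearest (Δ 0.008).

C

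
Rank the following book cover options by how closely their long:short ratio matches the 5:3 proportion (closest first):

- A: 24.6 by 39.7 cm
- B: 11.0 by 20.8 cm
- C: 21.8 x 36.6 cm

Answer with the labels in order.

A: 39.7/24.6 ≈ 1.614 → |1.614 − 1.667| = 0.053
B: 20.8/11.0 ≈ 1.891 → |1.891 − 1.667| = 0.224
C: 36.6/21.8 ≈ 1.679 → |1.679 − 1.667| = 0.012

C, A, B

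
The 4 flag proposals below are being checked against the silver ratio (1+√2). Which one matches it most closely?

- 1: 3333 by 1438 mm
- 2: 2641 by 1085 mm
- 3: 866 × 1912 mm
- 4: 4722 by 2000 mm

2

Ratios (long/short): 1 ≈ 2.318; 2 ≈ 2.434; 3 ≈ 2.208; 4 ≈ 2.361.
silver ratio ≈ 2.414; option 2 is nearest (Δ 0.020).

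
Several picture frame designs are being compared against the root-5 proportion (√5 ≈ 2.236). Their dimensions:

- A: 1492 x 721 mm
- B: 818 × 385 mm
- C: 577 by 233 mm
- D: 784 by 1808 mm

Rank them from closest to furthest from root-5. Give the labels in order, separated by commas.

D, B, A, C

A: 1492/721 ≈ 2.069 → |2.069 − 2.236| = 0.167
B: 818/385 ≈ 2.125 → |2.125 − 2.236| = 0.111
C: 577/233 ≈ 2.476 → |2.476 − 2.236| = 0.240
D: 1808/784 ≈ 2.306 → |2.306 − 2.236| = 0.070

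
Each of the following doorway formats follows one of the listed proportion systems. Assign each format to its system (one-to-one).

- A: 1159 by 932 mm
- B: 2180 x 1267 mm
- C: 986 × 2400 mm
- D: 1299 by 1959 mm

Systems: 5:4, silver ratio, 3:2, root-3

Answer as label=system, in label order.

A=5:4, B=root-3, C=silver ratio, D=3:2

Ratios: A ≈ 1.244; B ≈ 1.721; C ≈ 2.434; D ≈ 1.508.
Targets: 5:4 ≈ 1.250; silver ratio ≈ 2.414; 3:2 ≈ 1.500; root-3 ≈ 1.732.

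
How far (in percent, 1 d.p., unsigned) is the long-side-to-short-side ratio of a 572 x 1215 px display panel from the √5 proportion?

Ratio = 1215 / 572 ≈ 2.1241.
Ideal root-5 ≈ 2.2361. |2.1241 − 2.2361| / 2.2361 ≈ 5.01% → 5.0%.

5.0%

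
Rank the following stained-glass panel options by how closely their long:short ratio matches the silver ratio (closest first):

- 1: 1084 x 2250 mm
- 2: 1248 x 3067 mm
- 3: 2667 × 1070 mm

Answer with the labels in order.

2, 3, 1

Ratios: 1 = 2250 / 1084 ≈ 2.076; 2 = 3067 / 1248 ≈ 2.458; 3 = 2667 / 1070 ≈ 2.493.
|Δ from 2.414|: 1 0.338; 2 0.044; 3 0.079.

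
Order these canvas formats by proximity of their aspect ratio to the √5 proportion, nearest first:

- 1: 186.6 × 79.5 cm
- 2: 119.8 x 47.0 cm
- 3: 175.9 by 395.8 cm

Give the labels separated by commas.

3, 1, 2

1: 186.6/79.5 ≈ 2.347 → |2.347 − 2.236| = 0.111
2: 119.8/47.0 ≈ 2.549 → |2.549 − 2.236| = 0.313
3: 395.8/175.9 ≈ 2.250 → |2.250 − 2.236| = 0.014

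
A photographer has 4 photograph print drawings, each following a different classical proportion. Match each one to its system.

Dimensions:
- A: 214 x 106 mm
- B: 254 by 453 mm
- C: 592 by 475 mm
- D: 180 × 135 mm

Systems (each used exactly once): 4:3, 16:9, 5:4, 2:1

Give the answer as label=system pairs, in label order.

Ratios: A ≈ 2.019; B ≈ 1.783; C ≈ 1.246; D ≈ 1.333.
Targets: 4:3 ≈ 1.333; 16:9 ≈ 1.778; 5:4 ≈ 1.250; 2:1 ≈ 2.000.

A=2:1, B=16:9, C=5:4, D=4:3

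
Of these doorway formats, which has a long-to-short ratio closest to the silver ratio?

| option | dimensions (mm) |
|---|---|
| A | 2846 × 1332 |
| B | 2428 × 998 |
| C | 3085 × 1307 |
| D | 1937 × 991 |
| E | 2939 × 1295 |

B

Ratios (long/short): A ≈ 2.137; B ≈ 2.433; C ≈ 2.360; D ≈ 1.955; E ≈ 2.269.
silver ratio ≈ 2.414; option B is nearest (Δ 0.019).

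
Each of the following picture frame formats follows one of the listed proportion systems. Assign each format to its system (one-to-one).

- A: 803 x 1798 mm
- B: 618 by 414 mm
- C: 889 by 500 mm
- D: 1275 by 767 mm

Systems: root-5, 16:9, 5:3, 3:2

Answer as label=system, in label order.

A=root-5, B=3:2, C=16:9, D=5:3

A = 1798/803 ≈ 2.239 → root-5 (2.236)
B = 618/414 ≈ 1.493 → 3:2 (1.500)
C = 889/500 ≈ 1.778 → 16:9 (1.778)
D = 1275/767 ≈ 1.662 → 5:3 (1.667)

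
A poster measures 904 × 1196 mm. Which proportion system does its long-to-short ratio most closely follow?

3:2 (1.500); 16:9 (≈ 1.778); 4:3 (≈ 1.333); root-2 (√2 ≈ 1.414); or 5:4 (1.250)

4:3

1196/904 ≈ 1.323. Nearest candidates are 4:3 (1.333, off by 0.010) and 5:4 (1.250, off by 0.073).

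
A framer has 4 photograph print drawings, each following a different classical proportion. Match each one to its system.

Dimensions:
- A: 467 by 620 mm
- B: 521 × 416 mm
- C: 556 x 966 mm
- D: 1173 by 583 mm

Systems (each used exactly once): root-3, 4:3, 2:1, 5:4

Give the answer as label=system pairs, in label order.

Ratios: A ≈ 1.328; B ≈ 1.252; C ≈ 1.737; D ≈ 2.012.
Targets: root-3 ≈ 1.732; 4:3 ≈ 1.333; 2:1 ≈ 2.000; 5:4 ≈ 1.250.

A=4:3, B=5:4, C=root-3, D=2:1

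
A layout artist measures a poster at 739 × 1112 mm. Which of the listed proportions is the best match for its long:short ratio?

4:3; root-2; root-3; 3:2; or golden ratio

3:2

1112/739 ≈ 1.505. Nearest candidates are 3:2 (1.500, off by 0.005) and root-2 (1.414, off by 0.091).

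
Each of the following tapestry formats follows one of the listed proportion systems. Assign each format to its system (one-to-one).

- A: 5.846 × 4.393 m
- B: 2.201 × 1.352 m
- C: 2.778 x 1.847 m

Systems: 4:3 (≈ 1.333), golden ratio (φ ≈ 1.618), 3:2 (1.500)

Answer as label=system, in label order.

A = 5.846/4.393 ≈ 1.331 → 4:3 (1.333)
B = 2.201/1.352 ≈ 1.628 → golden ratio (1.618)
C = 2.778/1.847 ≈ 1.504 → 3:2 (1.500)

A=4:3, B=golden ratio, C=3:2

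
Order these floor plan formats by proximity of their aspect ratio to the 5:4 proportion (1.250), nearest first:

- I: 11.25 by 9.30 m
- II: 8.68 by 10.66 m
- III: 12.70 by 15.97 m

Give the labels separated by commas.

I: 11.25/9.30 ≈ 1.210 → |1.210 − 1.250| = 0.040
II: 10.66/8.68 ≈ 1.228 → |1.228 − 1.250| = 0.022
III: 15.97/12.70 ≈ 1.257 → |1.257 − 1.250| = 0.007

III, II, I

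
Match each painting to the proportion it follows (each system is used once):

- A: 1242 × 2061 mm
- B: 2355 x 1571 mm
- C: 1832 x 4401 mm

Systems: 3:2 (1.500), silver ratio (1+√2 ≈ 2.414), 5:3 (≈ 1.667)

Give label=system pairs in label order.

A = 2061/1242 ≈ 1.659 → 5:3 (1.667)
B = 2355/1571 ≈ 1.499 → 3:2 (1.500)
C = 4401/1832 ≈ 2.402 → silver ratio (2.414)

A=5:3, B=3:2, C=silver ratio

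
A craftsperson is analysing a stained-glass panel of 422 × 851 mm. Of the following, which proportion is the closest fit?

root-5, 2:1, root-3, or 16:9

Ratio = 851 / 422 ≈ 2.017.
Distances: root-5 2.236 (Δ 0.219); 2:1 2.000 (Δ 0.017); root-3 1.732 (Δ 0.285); 16:9 1.778 (Δ 0.239).

2:1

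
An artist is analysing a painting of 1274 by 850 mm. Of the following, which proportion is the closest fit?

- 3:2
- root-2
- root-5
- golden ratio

3:2

1274/850 ≈ 1.499. Nearest candidates are 3:2 (1.500, off by 0.001) and root-2 (1.414, off by 0.085).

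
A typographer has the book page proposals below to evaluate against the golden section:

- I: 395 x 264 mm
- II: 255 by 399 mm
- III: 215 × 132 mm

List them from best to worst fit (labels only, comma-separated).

III, II, I

I: 395/264 ≈ 1.496 → |1.496 − 1.618| = 0.122
II: 399/255 ≈ 1.565 → |1.565 − 1.618| = 0.053
III: 215/132 ≈ 1.629 → |1.629 − 1.618| = 0.011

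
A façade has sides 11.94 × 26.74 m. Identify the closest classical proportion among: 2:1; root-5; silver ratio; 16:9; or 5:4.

26.74/11.94 ≈ 2.240. Nearest candidates are root-5 (2.236, off by 0.004) and silver ratio (2.414, off by 0.174).

root-5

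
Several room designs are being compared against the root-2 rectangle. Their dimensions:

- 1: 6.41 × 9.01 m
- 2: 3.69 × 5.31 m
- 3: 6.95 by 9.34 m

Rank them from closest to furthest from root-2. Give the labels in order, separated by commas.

1, 2, 3

1: 9.01/6.41 ≈ 1.406 → |1.406 − 1.414| = 0.008
2: 5.31/3.69 ≈ 1.439 → |1.439 − 1.414| = 0.025
3: 9.34/6.95 ≈ 1.344 → |1.344 − 1.414| = 0.070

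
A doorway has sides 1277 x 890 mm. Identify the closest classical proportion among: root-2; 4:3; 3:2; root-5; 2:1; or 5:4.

1277/890 ≈ 1.435. Nearest candidates are root-2 (1.414, off by 0.021) and 3:2 (1.500, off by 0.065).

root-2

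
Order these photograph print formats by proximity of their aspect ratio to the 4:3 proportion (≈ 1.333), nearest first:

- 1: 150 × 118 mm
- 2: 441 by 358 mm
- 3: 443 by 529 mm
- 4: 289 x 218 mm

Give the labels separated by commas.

Ratios: 1 = 150 / 118 ≈ 1.271; 2 = 441 / 358 ≈ 1.232; 3 = 529 / 443 ≈ 1.194; 4 = 289 / 218 ≈ 1.326.
|Δ from 1.333|: 1 0.062; 2 0.101; 3 0.139; 4 0.007.

4, 1, 2, 3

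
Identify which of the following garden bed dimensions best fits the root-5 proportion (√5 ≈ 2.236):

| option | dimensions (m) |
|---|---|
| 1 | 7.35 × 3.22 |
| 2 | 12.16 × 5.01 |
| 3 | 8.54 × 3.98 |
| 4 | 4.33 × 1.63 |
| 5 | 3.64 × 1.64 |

5

Target root-5 ≈ 2.236.
1: 2.283 (Δ0.047)  2: 2.427 (Δ0.191)  3: 2.146 (Δ0.090)  4: 2.656 (Δ0.420)  5: 2.220 (Δ0.016)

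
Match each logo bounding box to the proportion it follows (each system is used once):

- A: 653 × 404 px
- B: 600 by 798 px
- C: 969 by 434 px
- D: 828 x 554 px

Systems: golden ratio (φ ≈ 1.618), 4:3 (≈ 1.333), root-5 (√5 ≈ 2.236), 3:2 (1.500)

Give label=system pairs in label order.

Ratios: A ≈ 1.616; B ≈ 1.330; C ≈ 2.233; D ≈ 1.495.
Targets: golden ratio ≈ 1.618; 4:3 ≈ 1.333; root-5 ≈ 2.236; 3:2 ≈ 1.500.

A=golden ratio, B=4:3, C=root-5, D=3:2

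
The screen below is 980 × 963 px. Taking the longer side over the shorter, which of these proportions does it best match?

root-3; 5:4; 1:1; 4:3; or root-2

Ratio = 980 / 963 ≈ 1.018.
Distances: root-3 1.732 (Δ 0.714); 5:4 1.250 (Δ 0.232); 1:1 1.000 (Δ 0.018); 4:3 1.333 (Δ 0.315); root-2 1.414 (Δ 0.396).

1:1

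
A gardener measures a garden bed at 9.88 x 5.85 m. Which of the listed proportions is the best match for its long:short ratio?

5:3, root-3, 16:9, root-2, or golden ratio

5:3

9.88/5.85 ≈ 1.689. Nearest candidates are 5:3 (1.667, off by 0.022) and root-3 (1.732, off by 0.043).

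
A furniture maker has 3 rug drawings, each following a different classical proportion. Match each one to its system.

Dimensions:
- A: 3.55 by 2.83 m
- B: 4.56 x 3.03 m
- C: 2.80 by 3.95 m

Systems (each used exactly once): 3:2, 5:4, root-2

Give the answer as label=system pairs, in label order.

A=5:4, B=3:2, C=root-2

Ratios: A ≈ 1.254; B ≈ 1.505; C ≈ 1.411.
Targets: 3:2 ≈ 1.500; 5:4 ≈ 1.250; root-2 ≈ 1.414.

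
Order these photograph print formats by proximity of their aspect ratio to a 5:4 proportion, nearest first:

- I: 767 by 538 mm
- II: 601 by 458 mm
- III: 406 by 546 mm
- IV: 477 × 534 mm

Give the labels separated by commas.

II, III, IV, I

I: 767/538 ≈ 1.426 → |1.426 − 1.250| = 0.176
II: 601/458 ≈ 1.312 → |1.312 − 1.250| = 0.062
III: 546/406 ≈ 1.345 → |1.345 − 1.250| = 0.095
IV: 534/477 ≈ 1.119 → |1.119 − 1.250| = 0.131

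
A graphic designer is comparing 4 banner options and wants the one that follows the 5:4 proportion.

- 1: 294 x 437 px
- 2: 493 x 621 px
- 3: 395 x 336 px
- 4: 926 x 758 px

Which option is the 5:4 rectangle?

Ratios (long/short): 1 ≈ 1.486; 2 ≈ 1.260; 3 ≈ 1.176; 4 ≈ 1.222.
5:4 ≈ 1.250; option 2 is nearest (Δ 0.010).

2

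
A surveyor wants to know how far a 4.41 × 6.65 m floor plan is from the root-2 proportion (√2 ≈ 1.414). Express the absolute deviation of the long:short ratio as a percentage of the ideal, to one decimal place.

Ratio = 6.65 / 4.41 ≈ 1.5079.
Ideal root-2 ≈ 1.4142. |1.5079 − 1.4142| / 1.4142 ≈ 6.63% → 6.6%.

6.6%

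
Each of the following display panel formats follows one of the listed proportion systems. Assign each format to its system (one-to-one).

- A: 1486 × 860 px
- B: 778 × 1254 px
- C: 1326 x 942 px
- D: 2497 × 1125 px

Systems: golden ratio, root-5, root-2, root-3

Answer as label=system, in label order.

A=root-3, B=golden ratio, C=root-2, D=root-5

A = 1486/860 ≈ 1.728 → root-3 (1.732)
B = 1254/778 ≈ 1.612 → golden ratio (1.618)
C = 1326/942 ≈ 1.408 → root-2 (1.414)
D = 2497/1125 ≈ 2.220 → root-5 (2.236)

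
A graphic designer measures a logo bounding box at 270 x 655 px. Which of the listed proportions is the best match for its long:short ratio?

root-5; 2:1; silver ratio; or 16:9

silver ratio

655/270 ≈ 2.426. Nearest candidates are silver ratio (2.414, off by 0.012) and root-5 (2.236, off by 0.190).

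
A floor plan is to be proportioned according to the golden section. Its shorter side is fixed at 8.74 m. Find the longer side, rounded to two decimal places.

golden ratio ≈ 1.61803.
Longer side = 8.74 × 1.61803 ≈ 14.1416 → 14.14 m.

14.14 m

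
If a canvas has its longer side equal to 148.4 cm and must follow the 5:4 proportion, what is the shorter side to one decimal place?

118.7 cm

5:4 = 1.25000.
Shorter side = 148.4 ÷ 1.25000 ≈ 118.720 → 118.7 cm.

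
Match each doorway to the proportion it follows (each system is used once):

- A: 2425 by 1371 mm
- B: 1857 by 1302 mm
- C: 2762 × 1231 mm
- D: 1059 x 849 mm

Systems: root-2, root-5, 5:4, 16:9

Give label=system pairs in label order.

A = 2425/1371 ≈ 1.769 → 16:9 (1.778)
B = 1857/1302 ≈ 1.426 → root-2 (1.414)
C = 2762/1231 ≈ 2.244 → root-5 (2.236)
D = 1059/849 ≈ 1.247 → 5:4 (1.250)

A=16:9, B=root-2, C=root-5, D=5:4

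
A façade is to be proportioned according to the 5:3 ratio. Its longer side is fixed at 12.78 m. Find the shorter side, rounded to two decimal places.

5:3 ≈ 1.66667.
Shorter side = 12.78 ÷ 1.66667 ≈ 7.6680 → 7.67 m.

7.67 m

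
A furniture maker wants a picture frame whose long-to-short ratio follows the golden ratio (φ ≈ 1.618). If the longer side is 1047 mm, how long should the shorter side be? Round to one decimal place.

647.1 mm

golden ratio ≈ 1.61803.
Shorter side = 1047 ÷ 1.61803 ≈ 647.083 → 647.1 mm.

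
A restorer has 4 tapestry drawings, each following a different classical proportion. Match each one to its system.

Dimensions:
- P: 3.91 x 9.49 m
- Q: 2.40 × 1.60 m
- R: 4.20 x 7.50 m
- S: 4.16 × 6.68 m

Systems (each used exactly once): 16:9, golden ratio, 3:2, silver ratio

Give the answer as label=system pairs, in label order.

Ratios: P ≈ 2.427; Q ≈ 1.500; R ≈ 1.786; S ≈ 1.606.
Targets: 16:9 ≈ 1.778; golden ratio ≈ 1.618; 3:2 ≈ 1.500; silver ratio ≈ 2.414.

P=silver ratio, Q=3:2, R=16:9, S=golden ratio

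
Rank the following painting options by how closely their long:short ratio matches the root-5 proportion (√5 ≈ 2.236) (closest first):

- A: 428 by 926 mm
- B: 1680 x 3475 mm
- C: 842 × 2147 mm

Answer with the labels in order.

A: 926/428 ≈ 2.164 → |2.164 − 2.236| = 0.072
B: 3475/1680 ≈ 2.068 → |2.068 − 2.236| = 0.168
C: 2147/842 ≈ 2.550 → |2.550 − 2.236| = 0.314

A, B, C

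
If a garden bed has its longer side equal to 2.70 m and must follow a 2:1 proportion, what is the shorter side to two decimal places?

1.35 m

2:1 = 2.00000.
Shorter side = 2.70 ÷ 2.00000 ≈ 1.3500 → 1.35 m.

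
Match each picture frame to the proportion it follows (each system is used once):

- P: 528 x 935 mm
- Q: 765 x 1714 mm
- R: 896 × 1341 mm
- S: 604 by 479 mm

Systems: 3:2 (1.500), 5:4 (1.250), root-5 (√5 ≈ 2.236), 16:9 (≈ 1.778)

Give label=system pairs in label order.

P=16:9, Q=root-5, R=3:2, S=5:4

Ratios: P ≈ 1.771; Q ≈ 2.241; R ≈ 1.497; S ≈ 1.261.
Targets: 3:2 ≈ 1.500; 5:4 ≈ 1.250; root-5 ≈ 2.236; 16:9 ≈ 1.778.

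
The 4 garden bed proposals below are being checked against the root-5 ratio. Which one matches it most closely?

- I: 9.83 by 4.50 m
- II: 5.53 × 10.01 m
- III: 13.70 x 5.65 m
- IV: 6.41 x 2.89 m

IV

Target root-5 ≈ 2.236.
I: 2.184 (Δ0.052)  II: 1.810 (Δ0.426)  III: 2.425 (Δ0.189)  IV: 2.218 (Δ0.018)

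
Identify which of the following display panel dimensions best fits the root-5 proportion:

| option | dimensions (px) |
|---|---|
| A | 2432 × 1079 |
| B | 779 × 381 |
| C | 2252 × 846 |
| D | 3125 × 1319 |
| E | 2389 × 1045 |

A

Ratios (long/short): A ≈ 2.254; B ≈ 2.045; C ≈ 2.662; D ≈ 2.369; E ≈ 2.286.
root-5 ≈ 2.236; option A is nearest (Δ 0.018).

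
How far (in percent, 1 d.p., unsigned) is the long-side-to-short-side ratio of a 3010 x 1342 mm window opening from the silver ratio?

7.1%

Ratio = 3010 / 1342 ≈ 2.2429.
Ideal silver ratio ≈ 2.4142. |2.2429 − 2.4142| / 2.4142 ≈ 7.10% → 7.1%.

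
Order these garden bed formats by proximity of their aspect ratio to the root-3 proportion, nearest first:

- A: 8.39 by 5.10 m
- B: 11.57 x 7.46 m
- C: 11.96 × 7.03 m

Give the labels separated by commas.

A: 8.39/5.10 ≈ 1.645 → |1.645 − 1.732| = 0.087
B: 11.57/7.46 ≈ 1.551 → |1.551 − 1.732| = 0.181
C: 11.96/7.03 ≈ 1.701 → |1.701 − 1.732| = 0.031

C, A, B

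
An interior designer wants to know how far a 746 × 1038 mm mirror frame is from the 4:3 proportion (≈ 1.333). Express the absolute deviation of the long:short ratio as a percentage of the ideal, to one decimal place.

4.4%

Ratio = 1038 / 746 ≈ 1.3914.
Ideal 4:3 ≈ 1.3333. |1.3914 − 1.3333| / 1.3333 ≈ 4.36% → 4.4%.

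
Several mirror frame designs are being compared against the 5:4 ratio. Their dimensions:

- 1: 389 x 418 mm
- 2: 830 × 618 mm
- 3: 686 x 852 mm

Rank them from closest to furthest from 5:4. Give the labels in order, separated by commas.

3, 2, 1

Ratios: 1 = 418 / 389 ≈ 1.075; 2 = 830 / 618 ≈ 1.343; 3 = 852 / 686 ≈ 1.242.
|Δ from 1.250|: 1 0.175; 2 0.093; 3 0.008.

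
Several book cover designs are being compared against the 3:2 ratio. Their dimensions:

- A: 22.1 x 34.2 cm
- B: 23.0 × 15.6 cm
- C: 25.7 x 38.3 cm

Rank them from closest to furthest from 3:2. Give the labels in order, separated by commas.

Ratios: A = 34.2 / 22.1 ≈ 1.548; B = 23.0 / 15.6 ≈ 1.474; C = 38.3 / 25.7 ≈ 1.490.
|Δ from 1.500|: A 0.048; B 0.026; C 0.010.

C, B, A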